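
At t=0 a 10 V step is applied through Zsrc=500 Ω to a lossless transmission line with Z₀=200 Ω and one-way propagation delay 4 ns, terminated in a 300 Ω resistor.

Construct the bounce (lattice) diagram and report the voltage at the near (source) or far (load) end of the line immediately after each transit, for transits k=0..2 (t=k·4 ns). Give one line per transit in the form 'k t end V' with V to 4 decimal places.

Γ_L=0.200000, Γ_S=0.428571; launch V₁=10·200/700=2.857143
k=0 src: V=2.8571
k=1 load: inc=2.857143, refl=2.857143·0.200000=0.5714; V=0.000000+2.857143+0.571429=3.4286
k=2 src: inc=0.571429, refl=0.571429·0.428571=0.2449; V=2.857143+0.571429+0.244898=3.6735

0 0 source 2.8571
1 4 load 3.4286
2 8 source 3.6735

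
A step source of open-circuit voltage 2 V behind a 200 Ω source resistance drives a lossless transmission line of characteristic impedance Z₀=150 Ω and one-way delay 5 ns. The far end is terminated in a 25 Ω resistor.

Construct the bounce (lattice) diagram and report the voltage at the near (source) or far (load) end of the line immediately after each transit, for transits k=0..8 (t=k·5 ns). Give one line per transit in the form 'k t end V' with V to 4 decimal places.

0 0 source 0.8571
1 5 load 0.2449
2 10 source 0.1574
3 15 load 0.2199
4 20 source 0.2288
5 25 load 0.2225
6 30 source 0.2215
7 35 load 0.2222
8 40 source 0.2223

Γ_L=-0.714286, Γ_S=0.142857; launch V₁=2·150/350=0.857143
k=0 src: V=0.8571
k=1 load: inc=0.857143, refl=0.857143·-0.714286=-0.6122; V=0.000000+0.857143+-0.612245=0.2449
k=2 src: inc=-0.612245, refl=-0.612245·0.142857=-0.0875; V=0.857143+-0.612245+-0.087464=0.1574
k=3 load: inc=-0.087464, refl=-0.087464·-0.714286=0.0625; V=0.244898+-0.087464+0.062474=0.2199
k=4 src: inc=0.062474, refl=0.062474·0.142857=0.0089; V=0.157434+0.062474+0.008925=0.2288
k=5 load: inc=0.008925, refl=0.008925·-0.714286=-0.0064; V=0.219908+0.008925+-0.006375=0.2225
k=6 src: inc=-0.006375, refl=-0.006375·0.142857=-0.0009; V=0.228833+-0.006375+-0.000911=0.2215
k=7 load: inc=-0.000911, refl=-0.000911·-0.714286=0.0007; V=0.222458+-0.000911+0.000650=0.2222
k=8 src: inc=0.000650, refl=0.000650·0.142857=0.0001; V=0.221548+0.000650+0.000093=0.2223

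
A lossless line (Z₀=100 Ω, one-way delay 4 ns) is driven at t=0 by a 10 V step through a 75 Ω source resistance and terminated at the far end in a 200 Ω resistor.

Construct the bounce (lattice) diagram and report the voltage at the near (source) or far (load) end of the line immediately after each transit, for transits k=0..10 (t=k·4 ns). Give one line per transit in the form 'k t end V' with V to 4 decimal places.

0 0 source 5.7143
1 4 load 7.6190
2 8 source 7.3469
3 12 load 7.2562
4 16 source 7.2692
5 20 load 7.2735
6 24 source 7.2729
7 28 load 7.2727
8 32 source 7.2727
9 36 load 7.2727
10 40 source 7.2727

Γ_L=0.333333, Γ_S=-0.142857; launch V₁=10·100/175=5.714286
k=0 src: V=5.7143
k=1 load: inc=5.714286, refl=5.714286·0.333333=1.9048; V=0.000000+5.714286+1.904762=7.6190
k=2 src: inc=1.904762, refl=1.904762·-0.142857=-0.2721; V=5.714286+1.904762+-0.272109=7.3469
k=3 load: inc=-0.272109, refl=-0.272109·0.333333=-0.0907; V=7.619048+-0.272109+-0.090703=7.2562
k=4 src: inc=-0.090703, refl=-0.090703·-0.142857=0.0130; V=7.346939+-0.090703+0.012958=7.2692
k=5 load: inc=0.012958, refl=0.012958·0.333333=0.0043; V=7.256236+0.012958+0.004319=7.2735
k=6 src: inc=0.004319, refl=0.004319·-0.142857=-0.0006; V=7.269193+0.004319+-0.000617=7.2729
k=7 load: inc=-0.000617, refl=-0.000617·0.333333=-0.0002; V=7.273513+-0.000617+-0.000206=7.2727
k=8 src: inc=-0.000206, refl=-0.000206·-0.142857=0.0000; V=7.272896+-0.000206+0.000029=7.2727
k=9 load: inc=0.000029, refl=0.000029·0.333333=0.0000; V=7.272690+0.000029+0.000010=7.2727
k=10 src: inc=0.000010, refl=0.000010·-0.142857=-0.0000; V=7.272719+0.000010+-0.000001=7.2727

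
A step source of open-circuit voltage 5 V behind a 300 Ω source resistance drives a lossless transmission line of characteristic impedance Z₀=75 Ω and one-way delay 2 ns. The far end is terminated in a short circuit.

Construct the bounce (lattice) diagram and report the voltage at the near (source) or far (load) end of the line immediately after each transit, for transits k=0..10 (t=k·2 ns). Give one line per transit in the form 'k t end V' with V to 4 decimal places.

0 0 source 1.0000
1 2 load 0.0000
2 4 source -0.6000
3 6 load 0.0000
4 8 source 0.3600
5 10 load 0.0000
6 12 source -0.2160
7 14 load 0.0000
8 16 source 0.1296
9 18 load 0.0000
10 20 source -0.0778

Γ_L=-1.000000, Γ_S=0.600000; launch V₁=5·75/375=1.000000
k=0 src: V=1.0000
k=1 load: inc=1.000000, refl=1.000000·-1.000000=-1.0000; V=0.000000+1.000000+-1.000000=0.0000
k=2 src: inc=-1.000000, refl=-1.000000·0.600000=-0.6000; V=1.000000+-1.000000+-0.600000=-0.6000
k=3 load: inc=-0.600000, refl=-0.600000·-1.000000=0.6000; V=0.000000+-0.600000+0.600000=0.0000
k=4 src: inc=0.600000, refl=0.600000·0.600000=0.3600; V=-0.600000+0.600000+0.360000=0.3600
k=5 load: inc=0.360000, refl=0.360000·-1.000000=-0.3600; V=0.000000+0.360000+-0.360000=0.0000
k=6 src: inc=-0.360000, refl=-0.360000·0.600000=-0.2160; V=0.360000+-0.360000+-0.216000=-0.2160
k=7 load: inc=-0.216000, refl=-0.216000·-1.000000=0.2160; V=0.000000+-0.216000+0.216000=0.0000
k=8 src: inc=0.216000, refl=0.216000·0.600000=0.1296; V=-0.216000+0.216000+0.129600=0.1296
k=9 load: inc=0.129600, refl=0.129600·-1.000000=-0.1296; V=0.000000+0.129600+-0.129600=0.0000
k=10 src: inc=-0.129600, refl=-0.129600·0.600000=-0.0778; V=0.129600+-0.129600+-0.077760=-0.0778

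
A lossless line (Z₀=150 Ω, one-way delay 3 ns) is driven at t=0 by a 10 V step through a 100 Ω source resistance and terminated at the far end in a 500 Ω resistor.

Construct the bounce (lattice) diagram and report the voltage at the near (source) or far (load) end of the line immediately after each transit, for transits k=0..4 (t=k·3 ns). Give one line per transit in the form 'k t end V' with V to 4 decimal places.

Γ_L=0.538462, Γ_S=-0.200000; launch V₁=10·150/250=6.000000
k=0 src: V=6.0000
k=1 load: inc=6.000000, refl=6.000000·0.538462=3.2308; V=0.000000+6.000000+3.230769=9.2308
k=2 src: inc=3.230769, refl=3.230769·-0.200000=-0.6462; V=6.000000+3.230769+-0.646154=8.5846
k=3 load: inc=-0.646154, refl=-0.646154·0.538462=-0.3479; V=9.230769+-0.646154+-0.347929=8.2367
k=4 src: inc=-0.347929, refl=-0.347929·-0.200000=0.0696; V=8.584615+-0.347929+0.069586=8.3063

0 0 source 6.0000
1 3 load 9.2308
2 6 source 8.5846
3 9 load 8.2367
4 12 source 8.3063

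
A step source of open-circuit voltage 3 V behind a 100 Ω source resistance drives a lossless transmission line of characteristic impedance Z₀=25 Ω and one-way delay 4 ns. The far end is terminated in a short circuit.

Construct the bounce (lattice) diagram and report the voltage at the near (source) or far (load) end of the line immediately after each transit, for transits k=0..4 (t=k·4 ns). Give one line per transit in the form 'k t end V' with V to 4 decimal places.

0 0 source 0.6000
1 4 load 0.0000
2 8 source -0.3600
3 12 load 0.0000
4 16 source 0.2160

Γ_L=-1.000000, Γ_S=0.600000; launch V₁=3·25/125=0.600000
k=0 src: V=0.6000
k=1 load: inc=0.600000, refl=0.600000·-1.000000=-0.6000; V=0.000000+0.600000+-0.600000=0.0000
k=2 src: inc=-0.600000, refl=-0.600000·0.600000=-0.3600; V=0.600000+-0.600000+-0.360000=-0.3600
k=3 load: inc=-0.360000, refl=-0.360000·-1.000000=0.3600; V=0.000000+-0.360000+0.360000=0.0000
k=4 src: inc=0.360000, refl=0.360000·0.600000=0.2160; V=-0.360000+0.360000+0.216000=0.2160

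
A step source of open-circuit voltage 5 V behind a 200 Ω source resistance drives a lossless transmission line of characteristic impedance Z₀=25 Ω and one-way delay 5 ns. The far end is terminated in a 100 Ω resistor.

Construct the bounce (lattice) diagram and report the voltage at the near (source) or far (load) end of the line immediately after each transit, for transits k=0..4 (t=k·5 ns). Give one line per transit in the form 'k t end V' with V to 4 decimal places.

0 0 source 0.5556
1 5 load 0.8889
2 10 source 1.1481
3 15 load 1.3037
4 20 source 1.4247

Γ_L=0.600000, Γ_S=0.777778; launch V₁=5·25/225=0.555556
k=0 src: V=0.5556
k=1 load: inc=0.555556, refl=0.555556·0.600000=0.3333; V=0.000000+0.555556+0.333333=0.8889
k=2 src: inc=0.333333, refl=0.333333·0.777778=0.2593; V=0.555556+0.333333+0.259259=1.1481
k=3 load: inc=0.259259, refl=0.259259·0.600000=0.1556; V=0.888889+0.259259+0.155556=1.3037
k=4 src: inc=0.155556, refl=0.155556·0.777778=0.1210; V=1.148148+0.155556+0.120988=1.4247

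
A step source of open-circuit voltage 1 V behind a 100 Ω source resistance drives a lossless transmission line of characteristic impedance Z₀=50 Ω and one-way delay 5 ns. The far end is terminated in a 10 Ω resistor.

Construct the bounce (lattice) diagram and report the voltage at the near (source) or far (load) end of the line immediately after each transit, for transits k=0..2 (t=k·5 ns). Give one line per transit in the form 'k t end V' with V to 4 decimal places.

0 0 source 0.3333
1 5 load 0.1111
2 10 source 0.0370

Γ_L=-0.666667, Γ_S=0.333333; launch V₁=1·50/150=0.333333
k=0 src: V=0.3333
k=1 load: inc=0.333333, refl=0.333333·-0.666667=-0.2222; V=0.000000+0.333333+-0.222222=0.1111
k=2 src: inc=-0.222222, refl=-0.222222·0.333333=-0.0741; V=0.333333+-0.222222+-0.074074=0.0370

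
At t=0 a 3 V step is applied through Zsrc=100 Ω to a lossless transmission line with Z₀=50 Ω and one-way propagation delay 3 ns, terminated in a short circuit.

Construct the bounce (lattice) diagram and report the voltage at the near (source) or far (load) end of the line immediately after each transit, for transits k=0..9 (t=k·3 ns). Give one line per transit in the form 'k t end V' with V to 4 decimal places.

Γ_L=-1.000000, Γ_S=0.333333; launch V₁=3·50/150=1.000000
k=0 src: V=1.0000
k=1 load: inc=1.000000, refl=1.000000·-1.000000=-1.0000; V=0.000000+1.000000+-1.000000=0.0000
k=2 src: inc=-1.000000, refl=-1.000000·0.333333=-0.3333; V=1.000000+-1.000000+-0.333333=-0.3333
k=3 load: inc=-0.333333, refl=-0.333333·-1.000000=0.3333; V=0.000000+-0.333333+0.333333=0.0000
k=4 src: inc=0.333333, refl=0.333333·0.333333=0.1111; V=-0.333333+0.333333+0.111111=0.1111
k=5 load: inc=0.111111, refl=0.111111·-1.000000=-0.1111; V=0.000000+0.111111+-0.111111=0.0000
k=6 src: inc=-0.111111, refl=-0.111111·0.333333=-0.0370; V=0.111111+-0.111111+-0.037037=-0.0370
k=7 load: inc=-0.037037, refl=-0.037037·-1.000000=0.0370; V=0.000000+-0.037037+0.037037=0.0000
k=8 src: inc=0.037037, refl=0.037037·0.333333=0.0123; V=-0.037037+0.037037+0.012346=0.0123
k=9 load: inc=0.012346, refl=0.012346·-1.000000=-0.0123; V=0.000000+0.012346+-0.012346=0.0000

0 0 source 1.0000
1 3 load 0.0000
2 6 source -0.3333
3 9 load 0.0000
4 12 source 0.1111
5 15 load 0.0000
6 18 source -0.0370
7 21 load 0.0000
8 24 source 0.0123
9 27 load 0.0000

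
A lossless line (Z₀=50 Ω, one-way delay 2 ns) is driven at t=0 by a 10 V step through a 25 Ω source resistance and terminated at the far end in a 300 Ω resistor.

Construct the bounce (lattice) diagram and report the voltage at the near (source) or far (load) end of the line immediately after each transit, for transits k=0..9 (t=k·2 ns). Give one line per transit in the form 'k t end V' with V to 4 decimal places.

0 0 source 6.6667
1 2 load 11.4286
2 4 source 9.8413
3 6 load 8.7075
4 8 source 9.0854
5 10 load 9.3554
6 12 source 9.2654
7 14 load 9.2011
8 16 source 9.2225
9 18 load 9.2378

Γ_L=0.714286, Γ_S=-0.333333; launch V₁=10·50/75=6.666667
k=0 src: V=6.6667
k=1 load: inc=6.666667, refl=6.666667·0.714286=4.7619; V=0.000000+6.666667+4.761905=11.4286
k=2 src: inc=4.761905, refl=4.761905·-0.333333=-1.5873; V=6.666667+4.761905+-1.587302=9.8413
k=3 load: inc=-1.587302, refl=-1.587302·0.714286=-1.1338; V=11.428571+-1.587302+-1.133787=8.7075
k=4 src: inc=-1.133787, refl=-1.133787·-0.333333=0.3779; V=9.841270+-1.133787+0.377929=9.0854
k=5 load: inc=0.377929, refl=0.377929·0.714286=0.2699; V=8.707483+0.377929+0.269949=9.3554
k=6 src: inc=0.269949, refl=0.269949·-0.333333=-0.0900; V=9.085412+0.269949+-0.089983=9.2654
k=7 load: inc=-0.089983, refl=-0.089983·0.714286=-0.0643; V=9.355361+-0.089983+-0.064274=9.2011
k=8 src: inc=-0.064274, refl=-0.064274·-0.333333=0.0214; V=9.265378+-0.064274+0.021425=9.2225
k=9 load: inc=0.021425, refl=0.021425·0.714286=0.0153; V=9.201104+0.021425+0.015303=9.2378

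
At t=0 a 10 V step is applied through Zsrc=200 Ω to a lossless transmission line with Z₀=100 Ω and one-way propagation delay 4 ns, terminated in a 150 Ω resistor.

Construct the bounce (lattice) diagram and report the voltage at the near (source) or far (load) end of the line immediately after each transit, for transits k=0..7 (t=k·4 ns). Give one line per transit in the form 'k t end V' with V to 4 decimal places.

Γ_L=0.200000, Γ_S=0.333333; launch V₁=10·100/300=3.333333
k=0 src: V=3.3333
k=1 load: inc=3.333333, refl=3.333333·0.200000=0.6667; V=0.000000+3.333333+0.666667=4.0000
k=2 src: inc=0.666667, refl=0.666667·0.333333=0.2222; V=3.333333+0.666667+0.222222=4.2222
k=3 load: inc=0.222222, refl=0.222222·0.200000=0.0444; V=4.000000+0.222222+0.044444=4.2667
k=4 src: inc=0.044444, refl=0.044444·0.333333=0.0148; V=4.222222+0.044444+0.014815=4.2815
k=5 load: inc=0.014815, refl=0.014815·0.200000=0.0030; V=4.266667+0.014815+0.002963=4.2844
k=6 src: inc=0.002963, refl=0.002963·0.333333=0.0010; V=4.281481+0.002963+0.000988=4.2854
k=7 load: inc=0.000988, refl=0.000988·0.200000=0.0002; V=4.284444+0.000988+0.000198=4.2856

0 0 source 3.3333
1 4 load 4.0000
2 8 source 4.2222
3 12 load 4.2667
4 16 source 4.2815
5 20 load 4.2844
6 24 source 4.2854
7 28 load 4.2856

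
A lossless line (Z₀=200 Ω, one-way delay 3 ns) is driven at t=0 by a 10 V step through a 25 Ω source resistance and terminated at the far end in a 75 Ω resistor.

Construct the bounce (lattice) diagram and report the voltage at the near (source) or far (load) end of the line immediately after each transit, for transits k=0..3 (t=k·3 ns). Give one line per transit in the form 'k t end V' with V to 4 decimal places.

0 0 source 8.8889
1 3 load 4.8485
2 6 source 7.9910
3 9 load 6.5626

Γ_L=-0.454545, Γ_S=-0.777778; launch V₁=10·200/225=8.888889
k=0 src: V=8.8889
k=1 load: inc=8.888889, refl=8.888889·-0.454545=-4.0404; V=0.000000+8.888889+-4.040404=4.8485
k=2 src: inc=-4.040404, refl=-4.040404·-0.777778=3.1425; V=8.888889+-4.040404+3.142536=7.9910
k=3 load: inc=3.142536, refl=3.142536·-0.454545=-1.4284; V=4.848485+3.142536+-1.428426=6.5626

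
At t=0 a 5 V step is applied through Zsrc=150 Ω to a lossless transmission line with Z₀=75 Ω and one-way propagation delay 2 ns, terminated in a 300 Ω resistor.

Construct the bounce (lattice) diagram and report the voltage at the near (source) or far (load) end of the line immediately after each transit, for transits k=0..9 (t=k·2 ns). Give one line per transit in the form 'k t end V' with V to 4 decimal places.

Γ_L=0.600000, Γ_S=0.333333; launch V₁=5·75/225=1.666667
k=0 src: V=1.6667
k=1 load: inc=1.666667, refl=1.666667·0.600000=1.0000; V=0.000000+1.666667+1.000000=2.6667
k=2 src: inc=1.000000, refl=1.000000·0.333333=0.3333; V=1.666667+1.000000+0.333333=3.0000
k=3 load: inc=0.333333, refl=0.333333·0.600000=0.2000; V=2.666667+0.333333+0.200000=3.2000
k=4 src: inc=0.200000, refl=0.200000·0.333333=0.0667; V=3.000000+0.200000+0.066667=3.2667
k=5 load: inc=0.066667, refl=0.066667·0.600000=0.0400; V=3.200000+0.066667+0.040000=3.3067
k=6 src: inc=0.040000, refl=0.040000·0.333333=0.0133; V=3.266667+0.040000+0.013333=3.3200
k=7 load: inc=0.013333, refl=0.013333·0.600000=0.0080; V=3.306667+0.013333+0.008000=3.3280
k=8 src: inc=0.008000, refl=0.008000·0.333333=0.0027; V=3.320000+0.008000+0.002667=3.3307
k=9 load: inc=0.002667, refl=0.002667·0.600000=0.0016; V=3.328000+0.002667+0.001600=3.3323

0 0 source 1.6667
1 2 load 2.6667
2 4 source 3.0000
3 6 load 3.2000
4 8 source 3.2667
5 10 load 3.3067
6 12 source 3.3200
7 14 load 3.3280
8 16 source 3.3307
9 18 load 3.3323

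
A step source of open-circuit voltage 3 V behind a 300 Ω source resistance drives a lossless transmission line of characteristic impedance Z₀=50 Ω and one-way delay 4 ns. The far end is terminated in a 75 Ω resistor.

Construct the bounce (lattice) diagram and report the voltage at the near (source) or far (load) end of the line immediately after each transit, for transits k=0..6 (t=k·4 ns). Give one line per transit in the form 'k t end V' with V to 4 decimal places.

Γ_L=0.200000, Γ_S=0.714286; launch V₁=3·50/350=0.428571
k=0 src: V=0.4286
k=1 load: inc=0.428571, refl=0.428571·0.200000=0.0857; V=0.000000+0.428571+0.085714=0.5143
k=2 src: inc=0.085714, refl=0.085714·0.714286=0.0612; V=0.428571+0.085714+0.061224=0.5755
k=3 load: inc=0.061224, refl=0.061224·0.200000=0.0122; V=0.514286+0.061224+0.012245=0.5878
k=4 src: inc=0.012245, refl=0.012245·0.714286=0.0087; V=0.575510+0.012245+0.008746=0.5965
k=5 load: inc=0.008746, refl=0.008746·0.200000=0.0017; V=0.587755+0.008746+0.001749=0.5983
k=6 src: inc=0.001749, refl=0.001749·0.714286=0.0012; V=0.596501+0.001749+0.001249=0.5995

0 0 source 0.4286
1 4 load 0.5143
2 8 source 0.5755
3 12 load 0.5878
4 16 source 0.5965
5 20 load 0.5983
6 24 source 0.5995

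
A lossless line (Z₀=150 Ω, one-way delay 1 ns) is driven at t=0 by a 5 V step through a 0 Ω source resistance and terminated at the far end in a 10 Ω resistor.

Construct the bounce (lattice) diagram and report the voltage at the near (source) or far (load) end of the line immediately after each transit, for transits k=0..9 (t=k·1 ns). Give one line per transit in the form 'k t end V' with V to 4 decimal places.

0 0 source 5.0000
1 1 load 0.6250
2 2 source 5.0000
3 3 load 1.1719
4 4 source 5.0000
5 5 load 1.6504
6 6 source 5.0000
7 7 load 2.0691
8 8 source 5.0000
9 9 load 2.4355

Γ_L=-0.875000, Γ_S=-1.000000; launch V₁=5·150/150=5.000000
k=0 src: V=5.0000
k=1 load: inc=5.000000, refl=5.000000·-0.875000=-4.3750; V=0.000000+5.000000+-4.375000=0.6250
k=2 src: inc=-4.375000, refl=-4.375000·-1.000000=4.3750; V=5.000000+-4.375000+4.375000=5.0000
k=3 load: inc=4.375000, refl=4.375000·-0.875000=-3.8281; V=0.625000+4.375000+-3.828125=1.1719
k=4 src: inc=-3.828125, refl=-3.828125·-1.000000=3.8281; V=5.000000+-3.828125+3.828125=5.0000
k=5 load: inc=3.828125, refl=3.828125·-0.875000=-3.3496; V=1.171875+3.828125+-3.349609=1.6504
k=6 src: inc=-3.349609, refl=-3.349609·-1.000000=3.3496; V=5.000000+-3.349609+3.349609=5.0000
k=7 load: inc=3.349609, refl=3.349609·-0.875000=-2.9309; V=1.650391+3.349609+-2.930908=2.0691
k=8 src: inc=-2.930908, refl=-2.930908·-1.000000=2.9309; V=5.000000+-2.930908+2.930908=5.0000
k=9 load: inc=2.930908, refl=2.930908·-0.875000=-2.5645; V=2.069092+2.930908+-2.564545=2.4355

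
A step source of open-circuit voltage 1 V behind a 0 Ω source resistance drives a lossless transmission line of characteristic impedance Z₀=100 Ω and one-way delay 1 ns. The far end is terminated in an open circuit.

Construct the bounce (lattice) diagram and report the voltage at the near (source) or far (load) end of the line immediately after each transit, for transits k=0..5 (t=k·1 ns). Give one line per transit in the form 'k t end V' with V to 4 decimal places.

Γ_L=1.000000, Γ_S=-1.000000; launch V₁=1·100/100=1.000000
k=0 src: V=1.0000
k=1 load: inc=1.000000, refl=1.000000·1.000000=1.0000; V=0.000000+1.000000+1.000000=2.0000
k=2 src: inc=1.000000, refl=1.000000·-1.000000=-1.0000; V=1.000000+1.000000+-1.000000=1.0000
k=3 load: inc=-1.000000, refl=-1.000000·1.000000=-1.0000; V=2.000000+-1.000000+-1.000000=0.0000
k=4 src: inc=-1.000000, refl=-1.000000·-1.000000=1.0000; V=1.000000+-1.000000+1.000000=1.0000
k=5 load: inc=1.000000, refl=1.000000·1.000000=1.0000; V=0.000000+1.000000+1.000000=2.0000

0 0 source 1.0000
1 1 load 2.0000
2 2 source 1.0000
3 3 load 0.0000
4 4 source 1.0000
5 5 load 2.0000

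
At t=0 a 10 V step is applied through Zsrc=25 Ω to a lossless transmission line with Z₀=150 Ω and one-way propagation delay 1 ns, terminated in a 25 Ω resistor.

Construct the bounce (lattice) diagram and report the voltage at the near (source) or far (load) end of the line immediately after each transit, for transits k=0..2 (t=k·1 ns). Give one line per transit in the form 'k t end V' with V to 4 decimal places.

Γ_L=-0.714286, Γ_S=-0.714286; launch V₁=10·150/175=8.571429
k=0 src: V=8.5714
k=1 load: inc=8.571429, refl=8.571429·-0.714286=-6.1224; V=0.000000+8.571429+-6.122449=2.4490
k=2 src: inc=-6.122449, refl=-6.122449·-0.714286=4.3732; V=8.571429+-6.122449+4.373178=6.8222

0 0 source 8.5714
1 1 load 2.4490
2 2 source 6.8222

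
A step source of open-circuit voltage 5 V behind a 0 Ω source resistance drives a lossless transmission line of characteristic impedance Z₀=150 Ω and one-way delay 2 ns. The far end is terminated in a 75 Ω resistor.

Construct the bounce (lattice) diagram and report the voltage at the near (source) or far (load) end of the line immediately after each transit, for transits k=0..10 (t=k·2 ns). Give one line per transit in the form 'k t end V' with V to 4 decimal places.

Γ_L=-0.333333, Γ_S=-1.000000; launch V₁=5·150/150=5.000000
k=0 src: V=5.0000
k=1 load: inc=5.000000, refl=5.000000·-0.333333=-1.6667; V=0.000000+5.000000+-1.666667=3.3333
k=2 src: inc=-1.666667, refl=-1.666667·-1.000000=1.6667; V=5.000000+-1.666667+1.666667=5.0000
k=3 load: inc=1.666667, refl=1.666667·-0.333333=-0.5556; V=3.333333+1.666667+-0.555556=4.4444
k=4 src: inc=-0.555556, refl=-0.555556·-1.000000=0.5556; V=5.000000+-0.555556+0.555556=5.0000
k=5 load: inc=0.555556, refl=0.555556·-0.333333=-0.1852; V=4.444444+0.555556+-0.185185=4.8148
k=6 src: inc=-0.185185, refl=-0.185185·-1.000000=0.1852; V=5.000000+-0.185185+0.185185=5.0000
k=7 load: inc=0.185185, refl=0.185185·-0.333333=-0.0617; V=4.814815+0.185185+-0.061728=4.9383
k=8 src: inc=-0.061728, refl=-0.061728·-1.000000=0.0617; V=5.000000+-0.061728+0.061728=5.0000
k=9 load: inc=0.061728, refl=0.061728·-0.333333=-0.0206; V=4.938272+0.061728+-0.020576=4.9794
k=10 src: inc=-0.020576, refl=-0.020576·-1.000000=0.0206; V=5.000000+-0.020576+0.020576=5.0000

0 0 source 5.0000
1 2 load 3.3333
2 4 source 5.0000
3 6 load 4.4444
4 8 source 5.0000
5 10 load 4.8148
6 12 source 5.0000
7 14 load 4.9383
8 16 source 5.0000
9 18 load 4.9794
10 20 source 5.0000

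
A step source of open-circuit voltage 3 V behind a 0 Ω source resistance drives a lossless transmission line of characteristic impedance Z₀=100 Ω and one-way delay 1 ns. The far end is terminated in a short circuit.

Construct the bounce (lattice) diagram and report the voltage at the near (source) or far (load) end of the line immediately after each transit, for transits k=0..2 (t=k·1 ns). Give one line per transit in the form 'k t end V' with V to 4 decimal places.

Γ_L=-1.000000, Γ_S=-1.000000; launch V₁=3·100/100=3.000000
k=0 src: V=3.0000
k=1 load: inc=3.000000, refl=3.000000·-1.000000=-3.0000; V=0.000000+3.000000+-3.000000=0.0000
k=2 src: inc=-3.000000, refl=-3.000000·-1.000000=3.0000; V=3.000000+-3.000000+3.000000=3.0000

0 0 source 3.0000
1 1 load 0.0000
2 2 source 3.0000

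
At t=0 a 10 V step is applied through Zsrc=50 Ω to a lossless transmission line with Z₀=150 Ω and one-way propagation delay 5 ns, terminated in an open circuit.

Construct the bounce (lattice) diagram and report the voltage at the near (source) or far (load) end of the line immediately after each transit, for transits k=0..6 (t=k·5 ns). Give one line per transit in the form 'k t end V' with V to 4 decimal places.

Γ_L=1.000000, Γ_S=-0.500000; launch V₁=10·150/200=7.500000
k=0 src: V=7.5000
k=1 load: inc=7.500000, refl=7.500000·1.000000=7.5000; V=0.000000+7.500000+7.500000=15.0000
k=2 src: inc=7.500000, refl=7.500000·-0.500000=-3.7500; V=7.500000+7.500000+-3.750000=11.2500
k=3 load: inc=-3.750000, refl=-3.750000·1.000000=-3.7500; V=15.000000+-3.750000+-3.750000=7.5000
k=4 src: inc=-3.750000, refl=-3.750000·-0.500000=1.8750; V=11.250000+-3.750000+1.875000=9.3750
k=5 load: inc=1.875000, refl=1.875000·1.000000=1.8750; V=7.500000+1.875000+1.875000=11.2500
k=6 src: inc=1.875000, refl=1.875000·-0.500000=-0.9375; V=9.375000+1.875000+-0.937500=10.3125

0 0 source 7.5000
1 5 load 15.0000
2 10 source 11.2500
3 15 load 7.5000
4 20 source 9.3750
5 25 load 11.2500
6 30 source 10.3125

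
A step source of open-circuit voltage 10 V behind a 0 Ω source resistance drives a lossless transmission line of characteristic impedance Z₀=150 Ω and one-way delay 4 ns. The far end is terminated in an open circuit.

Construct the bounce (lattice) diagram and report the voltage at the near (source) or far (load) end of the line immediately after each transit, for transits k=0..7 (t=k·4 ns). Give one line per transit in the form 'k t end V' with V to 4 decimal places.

Γ_L=1.000000, Γ_S=-1.000000; launch V₁=10·150/150=10.000000
k=0 src: V=10.0000
k=1 load: inc=10.000000, refl=10.000000·1.000000=10.0000; V=0.000000+10.000000+10.000000=20.0000
k=2 src: inc=10.000000, refl=10.000000·-1.000000=-10.0000; V=10.000000+10.000000+-10.000000=10.0000
k=3 load: inc=-10.000000, refl=-10.000000·1.000000=-10.0000; V=20.000000+-10.000000+-10.000000=0.0000
k=4 src: inc=-10.000000, refl=-10.000000·-1.000000=10.0000; V=10.000000+-10.000000+10.000000=10.0000
k=5 load: inc=10.000000, refl=10.000000·1.000000=10.0000; V=0.000000+10.000000+10.000000=20.0000
k=6 src: inc=10.000000, refl=10.000000·-1.000000=-10.0000; V=10.000000+10.000000+-10.000000=10.0000
k=7 load: inc=-10.000000, refl=-10.000000·1.000000=-10.0000; V=20.000000+-10.000000+-10.000000=0.0000

0 0 source 10.0000
1 4 load 20.0000
2 8 source 10.0000
3 12 load 0.0000
4 16 source 10.0000
5 20 load 20.0000
6 24 source 10.0000
7 28 load 0.0000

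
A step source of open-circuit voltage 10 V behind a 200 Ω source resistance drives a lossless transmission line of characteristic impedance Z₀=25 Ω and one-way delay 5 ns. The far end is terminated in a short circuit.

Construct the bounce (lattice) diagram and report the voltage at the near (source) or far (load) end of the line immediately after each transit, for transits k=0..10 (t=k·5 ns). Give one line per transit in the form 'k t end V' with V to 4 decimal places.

Γ_L=-1.000000, Γ_S=0.777778; launch V₁=10·25/225=1.111111
k=0 src: V=1.1111
k=1 load: inc=1.111111, refl=1.111111·-1.000000=-1.1111; V=0.000000+1.111111+-1.111111=0.0000
k=2 src: inc=-1.111111, refl=-1.111111·0.777778=-0.8642; V=1.111111+-1.111111+-0.864198=-0.8642
k=3 load: inc=-0.864198, refl=-0.864198·-1.000000=0.8642; V=0.000000+-0.864198+0.864198=0.0000
k=4 src: inc=0.864198, refl=0.864198·0.777778=0.6722; V=-0.864198+0.864198+0.672154=0.6722
k=5 load: inc=0.672154, refl=0.672154·-1.000000=-0.6722; V=0.000000+0.672154+-0.672154=0.0000
k=6 src: inc=-0.672154, refl=-0.672154·0.777778=-0.5228; V=0.672154+-0.672154+-0.522786=-0.5228
k=7 load: inc=-0.522786, refl=-0.522786·-1.000000=0.5228; V=0.000000+-0.522786+0.522786=0.0000
k=8 src: inc=0.522786, refl=0.522786·0.777778=0.4066; V=-0.522786+0.522786+0.406611=0.4066
k=9 load: inc=0.406611, refl=0.406611·-1.000000=-0.4066; V=0.000000+0.406611+-0.406611=0.0000
k=10 src: inc=-0.406611, refl=-0.406611·0.777778=-0.3163; V=0.406611+-0.406611+-0.316253=-0.3163

0 0 source 1.1111
1 5 load 0.0000
2 10 source -0.8642
3 15 load 0.0000
4 20 source 0.6722
5 25 load 0.0000
6 30 source -0.5228
7 35 load 0.0000
8 40 source 0.4066
9 45 load 0.0000
10 50 source -0.3163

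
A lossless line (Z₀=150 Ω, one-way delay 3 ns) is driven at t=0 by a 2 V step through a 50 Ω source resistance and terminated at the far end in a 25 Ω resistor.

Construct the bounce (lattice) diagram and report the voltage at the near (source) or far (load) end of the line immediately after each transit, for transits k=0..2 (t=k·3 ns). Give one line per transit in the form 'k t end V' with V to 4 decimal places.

Γ_L=-0.714286, Γ_S=-0.500000; launch V₁=2·150/200=1.500000
k=0 src: V=1.5000
k=1 load: inc=1.500000, refl=1.500000·-0.714286=-1.0714; V=0.000000+1.500000+-1.071429=0.4286
k=2 src: inc=-1.071429, refl=-1.071429·-0.500000=0.5357; V=1.500000+-1.071429+0.535714=0.9643

0 0 source 1.5000
1 3 load 0.4286
2 6 source 0.9643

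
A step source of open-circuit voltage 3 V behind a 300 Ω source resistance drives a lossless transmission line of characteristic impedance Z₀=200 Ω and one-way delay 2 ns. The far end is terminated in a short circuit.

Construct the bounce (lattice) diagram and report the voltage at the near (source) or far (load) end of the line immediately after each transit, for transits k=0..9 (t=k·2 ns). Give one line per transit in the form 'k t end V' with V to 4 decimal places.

Γ_L=-1.000000, Γ_S=0.200000; launch V₁=3·200/500=1.200000
k=0 src: V=1.2000
k=1 load: inc=1.200000, refl=1.200000·-1.000000=-1.2000; V=0.000000+1.200000+-1.200000=0.0000
k=2 src: inc=-1.200000, refl=-1.200000·0.200000=-0.2400; V=1.200000+-1.200000+-0.240000=-0.2400
k=3 load: inc=-0.240000, refl=-0.240000·-1.000000=0.2400; V=0.000000+-0.240000+0.240000=0.0000
k=4 src: inc=0.240000, refl=0.240000·0.200000=0.0480; V=-0.240000+0.240000+0.048000=0.0480
k=5 load: inc=0.048000, refl=0.048000·-1.000000=-0.0480; V=0.000000+0.048000+-0.048000=0.0000
k=6 src: inc=-0.048000, refl=-0.048000·0.200000=-0.0096; V=0.048000+-0.048000+-0.009600=-0.0096
k=7 load: inc=-0.009600, refl=-0.009600·-1.000000=0.0096; V=0.000000+-0.009600+0.009600=0.0000
k=8 src: inc=0.009600, refl=0.009600·0.200000=0.0019; V=-0.009600+0.009600+0.001920=0.0019
k=9 load: inc=0.001920, refl=0.001920·-1.000000=-0.0019; V=0.000000+0.001920+-0.001920=0.0000

0 0 source 1.2000
1 2 load 0.0000
2 4 source -0.2400
3 6 load 0.0000
4 8 source 0.0480
5 10 load 0.0000
6 12 source -0.0096
7 14 load 0.0000
8 16 source 0.0019
9 18 load 0.0000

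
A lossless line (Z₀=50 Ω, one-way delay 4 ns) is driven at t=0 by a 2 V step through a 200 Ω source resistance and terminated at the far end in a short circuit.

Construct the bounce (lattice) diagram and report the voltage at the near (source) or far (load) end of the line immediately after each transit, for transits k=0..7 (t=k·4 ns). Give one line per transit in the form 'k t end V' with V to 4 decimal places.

Γ_L=-1.000000, Γ_S=0.600000; launch V₁=2·50/250=0.400000
k=0 src: V=0.4000
k=1 load: inc=0.400000, refl=0.400000·-1.000000=-0.4000; V=0.000000+0.400000+-0.400000=0.0000
k=2 src: inc=-0.400000, refl=-0.400000·0.600000=-0.2400; V=0.400000+-0.400000+-0.240000=-0.2400
k=3 load: inc=-0.240000, refl=-0.240000·-1.000000=0.2400; V=0.000000+-0.240000+0.240000=0.0000
k=4 src: inc=0.240000, refl=0.240000·0.600000=0.1440; V=-0.240000+0.240000+0.144000=0.1440
k=5 load: inc=0.144000, refl=0.144000·-1.000000=-0.1440; V=0.000000+0.144000+-0.144000=0.0000
k=6 src: inc=-0.144000, refl=-0.144000·0.600000=-0.0864; V=0.144000+-0.144000+-0.086400=-0.0864
k=7 load: inc=-0.086400, refl=-0.086400·-1.000000=0.0864; V=0.000000+-0.086400+0.086400=0.0000

0 0 source 0.4000
1 4 load 0.0000
2 8 source -0.2400
3 12 load 0.0000
4 16 source 0.1440
5 20 load 0.0000
6 24 source -0.0864
7 28 load 0.0000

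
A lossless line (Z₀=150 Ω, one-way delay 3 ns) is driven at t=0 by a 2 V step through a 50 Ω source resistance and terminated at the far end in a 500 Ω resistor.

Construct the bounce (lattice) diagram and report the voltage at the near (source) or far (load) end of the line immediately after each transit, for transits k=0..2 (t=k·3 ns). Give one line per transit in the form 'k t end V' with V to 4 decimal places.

0 0 source 1.5000
1 3 load 2.3077
2 6 source 1.9038

Γ_L=0.538462, Γ_S=-0.500000; launch V₁=2·150/200=1.500000
k=0 src: V=1.5000
k=1 load: inc=1.500000, refl=1.500000·0.538462=0.8077; V=0.000000+1.500000+0.807692=2.3077
k=2 src: inc=0.807692, refl=0.807692·-0.500000=-0.4038; V=1.500000+0.807692+-0.403846=1.9038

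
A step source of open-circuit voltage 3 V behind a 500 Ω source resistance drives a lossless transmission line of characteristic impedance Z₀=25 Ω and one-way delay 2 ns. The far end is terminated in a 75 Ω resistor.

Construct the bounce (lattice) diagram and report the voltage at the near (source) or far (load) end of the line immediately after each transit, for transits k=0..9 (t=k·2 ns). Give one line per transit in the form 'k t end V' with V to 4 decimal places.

0 0 source 0.1429
1 2 load 0.2143
2 4 source 0.2789
3 6 load 0.3112
4 8 source 0.3405
5 10 load 0.3551
6 12 source 0.3683
7 14 load 0.3749
8 16 source 0.3809
9 18 load 0.3839

Γ_L=0.500000, Γ_S=0.904762; launch V₁=3·25/525=0.142857
k=0 src: V=0.1429
k=1 load: inc=0.142857, refl=0.142857·0.500000=0.0714; V=0.000000+0.142857+0.071429=0.2143
k=2 src: inc=0.071429, refl=0.071429·0.904762=0.0646; V=0.142857+0.071429+0.064626=0.2789
k=3 load: inc=0.064626, refl=0.064626·0.500000=0.0323; V=0.214286+0.064626+0.032313=0.3112
k=4 src: inc=0.032313, refl=0.032313·0.904762=0.0292; V=0.278912+0.032313+0.029236=0.3405
k=5 load: inc=0.029236, refl=0.029236·0.500000=0.0146; V=0.311224+0.029236+0.014618=0.3551
k=6 src: inc=0.014618, refl=0.014618·0.904762=0.0132; V=0.340460+0.014618+0.013226=0.3683
k=7 load: inc=0.013226, refl=0.013226·0.500000=0.0066; V=0.355078+0.013226+0.006613=0.3749
k=8 src: inc=0.006613, refl=0.006613·0.904762=0.0060; V=0.368303+0.006613+0.005983=0.3809
k=9 load: inc=0.005983, refl=0.005983·0.500000=0.0030; V=0.374916+0.005983+0.002992=0.3839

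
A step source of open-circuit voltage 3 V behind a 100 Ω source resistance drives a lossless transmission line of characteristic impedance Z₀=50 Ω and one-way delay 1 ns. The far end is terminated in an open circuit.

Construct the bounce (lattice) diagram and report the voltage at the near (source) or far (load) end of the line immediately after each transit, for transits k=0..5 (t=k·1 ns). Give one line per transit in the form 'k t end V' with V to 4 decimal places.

0 0 source 1.0000
1 1 load 2.0000
2 2 source 2.3333
3 3 load 2.6667
4 4 source 2.7778
5 5 load 2.8889

Γ_L=1.000000, Γ_S=0.333333; launch V₁=3·50/150=1.000000
k=0 src: V=1.0000
k=1 load: inc=1.000000, refl=1.000000·1.000000=1.0000; V=0.000000+1.000000+1.000000=2.0000
k=2 src: inc=1.000000, refl=1.000000·0.333333=0.3333; V=1.000000+1.000000+0.333333=2.3333
k=3 load: inc=0.333333, refl=0.333333·1.000000=0.3333; V=2.000000+0.333333+0.333333=2.6667
k=4 src: inc=0.333333, refl=0.333333·0.333333=0.1111; V=2.333333+0.333333+0.111111=2.7778
k=5 load: inc=0.111111, refl=0.111111·1.000000=0.1111; V=2.666667+0.111111+0.111111=2.8889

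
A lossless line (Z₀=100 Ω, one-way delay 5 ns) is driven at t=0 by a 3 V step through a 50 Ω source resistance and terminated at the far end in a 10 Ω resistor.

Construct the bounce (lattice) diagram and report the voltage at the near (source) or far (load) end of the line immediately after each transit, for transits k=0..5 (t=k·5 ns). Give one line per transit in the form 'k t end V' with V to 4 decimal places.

0 0 source 2.0000
1 5 load 0.3636
2 10 source 0.9091
3 15 load 0.4628
4 20 source 0.6116
5 25 load 0.4899

Γ_L=-0.818182, Γ_S=-0.333333; launch V₁=3·100/150=2.000000
k=0 src: V=2.0000
k=1 load: inc=2.000000, refl=2.000000·-0.818182=-1.6364; V=0.000000+2.000000+-1.636364=0.3636
k=2 src: inc=-1.636364, refl=-1.636364·-0.333333=0.5455; V=2.000000+-1.636364+0.545455=0.9091
k=3 load: inc=0.545455, refl=0.545455·-0.818182=-0.4463; V=0.363636+0.545455+-0.446281=0.4628
k=4 src: inc=-0.446281, refl=-0.446281·-0.333333=0.1488; V=0.909091+-0.446281+0.148760=0.6116
k=5 load: inc=0.148760, refl=0.148760·-0.818182=-0.1217; V=0.462810+0.148760+-0.121713=0.4899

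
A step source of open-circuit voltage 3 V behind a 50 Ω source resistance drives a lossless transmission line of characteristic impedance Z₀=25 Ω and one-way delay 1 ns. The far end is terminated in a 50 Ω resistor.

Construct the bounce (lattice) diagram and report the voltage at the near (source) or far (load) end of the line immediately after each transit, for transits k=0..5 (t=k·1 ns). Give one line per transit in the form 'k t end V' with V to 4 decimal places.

Γ_L=0.333333, Γ_S=0.333333; launch V₁=3·25/75=1.000000
k=0 src: V=1.0000
k=1 load: inc=1.000000, refl=1.000000·0.333333=0.3333; V=0.000000+1.000000+0.333333=1.3333
k=2 src: inc=0.333333, refl=0.333333·0.333333=0.1111; V=1.000000+0.333333+0.111111=1.4444
k=3 load: inc=0.111111, refl=0.111111·0.333333=0.0370; V=1.333333+0.111111+0.037037=1.4815
k=4 src: inc=0.037037, refl=0.037037·0.333333=0.0123; V=1.444444+0.037037+0.012346=1.4938
k=5 load: inc=0.012346, refl=0.012346·0.333333=0.0041; V=1.481481+0.012346+0.004115=1.4979

0 0 source 1.0000
1 1 load 1.3333
2 2 source 1.4444
3 3 load 1.4815
4 4 source 1.4938
5 5 load 1.4979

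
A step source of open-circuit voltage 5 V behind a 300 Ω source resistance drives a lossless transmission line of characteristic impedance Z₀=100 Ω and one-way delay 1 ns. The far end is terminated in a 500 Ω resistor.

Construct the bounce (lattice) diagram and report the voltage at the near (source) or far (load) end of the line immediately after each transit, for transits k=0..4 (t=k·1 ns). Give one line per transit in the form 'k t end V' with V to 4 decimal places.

0 0 source 1.2500
1 1 load 2.0833
2 2 source 2.5000
3 3 load 2.7778
4 4 source 2.9167

Γ_L=0.666667, Γ_S=0.500000; launch V₁=5·100/400=1.250000
k=0 src: V=1.2500
k=1 load: inc=1.250000, refl=1.250000·0.666667=0.8333; V=0.000000+1.250000+0.833333=2.0833
k=2 src: inc=0.833333, refl=0.833333·0.500000=0.4167; V=1.250000+0.833333+0.416667=2.5000
k=3 load: inc=0.416667, refl=0.416667·0.666667=0.2778; V=2.083333+0.416667+0.277778=2.7778
k=4 src: inc=0.277778, refl=0.277778·0.500000=0.1389; V=2.500000+0.277778+0.138889=2.9167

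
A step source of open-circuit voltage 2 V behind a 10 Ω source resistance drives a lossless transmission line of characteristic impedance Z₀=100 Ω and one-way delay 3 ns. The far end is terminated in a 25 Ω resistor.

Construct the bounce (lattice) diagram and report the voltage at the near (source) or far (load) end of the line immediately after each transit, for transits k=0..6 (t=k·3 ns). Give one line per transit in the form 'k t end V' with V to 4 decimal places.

0 0 source 1.8182
1 3 load 0.7273
2 6 source 1.6198
3 9 load 1.0843
4 12 source 1.5225
5 15 load 1.2596
6 18 source 1.4747

Γ_L=-0.600000, Γ_S=-0.818182; launch V₁=2·100/110=1.818182
k=0 src: V=1.8182
k=1 load: inc=1.818182, refl=1.818182·-0.600000=-1.0909; V=0.000000+1.818182+-1.090909=0.7273
k=2 src: inc=-1.090909, refl=-1.090909·-0.818182=0.8926; V=1.818182+-1.090909+0.892562=1.6198
k=3 load: inc=0.892562, refl=0.892562·-0.600000=-0.5355; V=0.727273+0.892562+-0.535537=1.0843
k=4 src: inc=-0.535537, refl=-0.535537·-0.818182=0.4382; V=1.619835+-0.535537+0.438167=1.5225
k=5 load: inc=0.438167, refl=0.438167·-0.600000=-0.2629; V=1.084298+0.438167+-0.262900=1.2596
k=6 src: inc=-0.262900, refl=-0.262900·-0.818182=0.2151; V=1.522464+-0.262900+0.215100=1.4747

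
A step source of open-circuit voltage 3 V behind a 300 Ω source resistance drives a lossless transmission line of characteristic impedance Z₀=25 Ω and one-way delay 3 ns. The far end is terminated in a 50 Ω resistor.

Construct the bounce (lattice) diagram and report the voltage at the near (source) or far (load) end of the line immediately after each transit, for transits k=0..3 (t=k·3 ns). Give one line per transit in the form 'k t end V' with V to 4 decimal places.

0 0 source 0.2308
1 3 load 0.3077
2 6 source 0.3728
3 9 load 0.3945

Γ_L=0.333333, Γ_S=0.846154; launch V₁=3·25/325=0.230769
k=0 src: V=0.2308
k=1 load: inc=0.230769, refl=0.230769·0.333333=0.0769; V=0.000000+0.230769+0.076923=0.3077
k=2 src: inc=0.076923, refl=0.076923·0.846154=0.0651; V=0.230769+0.076923+0.065089=0.3728
k=3 load: inc=0.065089, refl=0.065089·0.333333=0.0217; V=0.307692+0.065089+0.021696=0.3945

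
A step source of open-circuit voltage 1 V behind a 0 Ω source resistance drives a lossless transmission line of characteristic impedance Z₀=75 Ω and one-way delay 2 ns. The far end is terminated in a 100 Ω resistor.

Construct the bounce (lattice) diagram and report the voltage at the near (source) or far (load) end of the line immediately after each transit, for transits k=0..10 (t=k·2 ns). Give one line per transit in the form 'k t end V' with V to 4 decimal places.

Γ_L=0.142857, Γ_S=-1.000000; launch V₁=1·75/75=1.000000
k=0 src: V=1.0000
k=1 load: inc=1.000000, refl=1.000000·0.142857=0.1429; V=0.000000+1.000000+0.142857=1.1429
k=2 src: inc=0.142857, refl=0.142857·-1.000000=-0.1429; V=1.000000+0.142857+-0.142857=1.0000
k=3 load: inc=-0.142857, refl=-0.142857·0.142857=-0.0204; V=1.142857+-0.142857+-0.020408=0.9796
k=4 src: inc=-0.020408, refl=-0.020408·-1.000000=0.0204; V=1.000000+-0.020408+0.020408=1.0000
k=5 load: inc=0.020408, refl=0.020408·0.142857=0.0029; V=0.979592+0.020408+0.002915=1.0029
k=6 src: inc=0.002915, refl=0.002915·-1.000000=-0.0029; V=1.000000+0.002915+-0.002915=1.0000
k=7 load: inc=-0.002915, refl=-0.002915·0.142857=-0.0004; V=1.002915+-0.002915+-0.000416=0.9996
k=8 src: inc=-0.000416, refl=-0.000416·-1.000000=0.0004; V=1.000000+-0.000416+0.000416=1.0000
k=9 load: inc=0.000416, refl=0.000416·0.142857=0.0001; V=0.999584+0.000416+0.000059=1.0001
k=10 src: inc=0.000059, refl=0.000059·-1.000000=-0.0001; V=1.000000+0.000059+-0.000059=1.0000

0 0 source 1.0000
1 2 load 1.1429
2 4 source 1.0000
3 6 load 0.9796
4 8 source 1.0000
5 10 load 1.0029
6 12 source 1.0000
7 14 load 0.9996
8 16 source 1.0000
9 18 load 1.0001
10 20 source 1.0000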